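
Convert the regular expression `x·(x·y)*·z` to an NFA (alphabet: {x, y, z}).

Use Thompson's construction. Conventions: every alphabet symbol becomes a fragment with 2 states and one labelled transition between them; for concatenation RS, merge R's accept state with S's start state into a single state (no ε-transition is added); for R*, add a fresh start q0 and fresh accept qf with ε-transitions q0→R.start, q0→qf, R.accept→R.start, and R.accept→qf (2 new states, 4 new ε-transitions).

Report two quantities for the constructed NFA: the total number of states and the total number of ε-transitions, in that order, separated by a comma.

Recursing over subexpressions:
Each of the 4 symbol leaves contributes 2 states and 0 ε-transitions.
  x·y : 3 states, 0 ε-transitions
  (x·y)* : 5 states, 4 ε-transitions
  x·(x·y)*·z : 7 states, 4 ε-transitions

7, 4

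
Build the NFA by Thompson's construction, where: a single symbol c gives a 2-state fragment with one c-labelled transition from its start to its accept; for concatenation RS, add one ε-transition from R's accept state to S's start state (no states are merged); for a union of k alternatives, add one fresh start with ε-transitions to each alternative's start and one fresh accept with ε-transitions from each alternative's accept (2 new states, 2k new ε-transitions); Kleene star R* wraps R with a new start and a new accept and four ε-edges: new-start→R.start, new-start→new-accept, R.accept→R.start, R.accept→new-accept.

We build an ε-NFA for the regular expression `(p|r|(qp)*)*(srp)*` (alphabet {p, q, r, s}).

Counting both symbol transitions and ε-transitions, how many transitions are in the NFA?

29

By structural recursion:
Each of the 7 symbol leaves contributes 1 transition (1 symbol, 0 ε).
  qp : 3 transitions (2 symbol, 1 ε)
  (qp)* : 7 transitions (2 symbol, 5 ε)
  p|r|(qp)* : 15 transitions (4 symbol, 11 ε)
  (p|r|(qp)*)* : 19 transitions (4 symbol, 15 ε)
  srp : 5 transitions (3 symbol, 2 ε)
  (srp)* : 9 transitions (3 symbol, 6 ε)
  (p|r|(qp)*)*(srp)* : 29 transitions (7 symbol, 22 ε)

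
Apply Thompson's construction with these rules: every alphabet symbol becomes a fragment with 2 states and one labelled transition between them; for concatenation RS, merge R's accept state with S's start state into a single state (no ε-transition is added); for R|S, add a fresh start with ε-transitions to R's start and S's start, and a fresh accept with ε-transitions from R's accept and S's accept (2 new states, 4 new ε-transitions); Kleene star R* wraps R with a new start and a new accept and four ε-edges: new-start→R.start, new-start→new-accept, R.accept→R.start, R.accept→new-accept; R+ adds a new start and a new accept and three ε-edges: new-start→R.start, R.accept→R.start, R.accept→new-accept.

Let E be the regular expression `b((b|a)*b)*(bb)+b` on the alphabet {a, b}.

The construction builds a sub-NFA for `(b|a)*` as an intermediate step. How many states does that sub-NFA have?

Fragment for `(b|a)*`:
Each of the 2 symbol leaves contributes a 2-state fragment.
  b|a → 6 states
  (b|a)* → 8 states

8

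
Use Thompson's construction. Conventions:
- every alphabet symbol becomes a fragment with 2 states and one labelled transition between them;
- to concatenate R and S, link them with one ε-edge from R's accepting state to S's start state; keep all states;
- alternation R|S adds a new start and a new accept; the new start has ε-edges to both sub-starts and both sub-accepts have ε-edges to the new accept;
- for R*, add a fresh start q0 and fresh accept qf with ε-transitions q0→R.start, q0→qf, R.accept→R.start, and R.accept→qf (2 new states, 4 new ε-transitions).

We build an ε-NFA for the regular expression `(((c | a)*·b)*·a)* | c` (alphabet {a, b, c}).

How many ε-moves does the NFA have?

22

By structural recursion:
Each of the 5 symbol leaves contributes 0 ε-transitions.
  c | a : 4 ε-transitions
  (c | a)* : 8 ε-transitions
  (c | a)*·b : 9 ε-transitions
  ((c | a)*·b)* : 13 ε-transitions
  ((c | a)*·b)*·a : 14 ε-transitions
  (((c | a)*·b)*·a)* : 18 ε-transitions
  (((c | a)*·b)*·a)* | c : 22 ε-transitions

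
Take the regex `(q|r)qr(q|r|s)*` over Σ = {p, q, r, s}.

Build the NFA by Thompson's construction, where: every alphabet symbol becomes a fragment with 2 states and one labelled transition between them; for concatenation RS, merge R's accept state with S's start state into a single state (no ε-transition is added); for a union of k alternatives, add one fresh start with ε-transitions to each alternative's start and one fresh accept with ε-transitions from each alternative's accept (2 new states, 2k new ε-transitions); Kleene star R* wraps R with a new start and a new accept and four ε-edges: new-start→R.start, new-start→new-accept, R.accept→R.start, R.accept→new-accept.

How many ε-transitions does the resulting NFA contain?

Per subexpression:
Each of the 7 symbol leaves contributes 0 ε-transitions.
  q|r : 4 ε-transitions
  q|r|s : 6 ε-transitions
  (q|r|s)* : 10 ε-transitions
  (q|r)qr(q|r|s)* : 14 ε-transitions

14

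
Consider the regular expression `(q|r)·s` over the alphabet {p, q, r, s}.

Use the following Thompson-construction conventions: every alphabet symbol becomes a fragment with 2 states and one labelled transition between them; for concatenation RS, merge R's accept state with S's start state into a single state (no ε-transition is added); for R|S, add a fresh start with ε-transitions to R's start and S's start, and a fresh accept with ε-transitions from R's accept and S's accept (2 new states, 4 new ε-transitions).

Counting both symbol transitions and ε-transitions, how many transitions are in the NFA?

Per subexpression:
Each of the 3 symbol leaves contributes 1 transition (1 symbol, 0 ε).
  q|r = 6 transitions (2 symbol, 4 ε)
  (q|r)·s = 7 transitions (3 symbol, 4 ε)

7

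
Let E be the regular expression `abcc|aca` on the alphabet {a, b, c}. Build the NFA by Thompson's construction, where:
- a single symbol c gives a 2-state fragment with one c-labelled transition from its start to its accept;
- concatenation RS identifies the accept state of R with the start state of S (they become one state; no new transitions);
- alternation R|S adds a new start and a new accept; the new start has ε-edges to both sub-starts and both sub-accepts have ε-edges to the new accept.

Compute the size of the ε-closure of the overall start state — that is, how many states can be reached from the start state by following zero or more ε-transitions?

3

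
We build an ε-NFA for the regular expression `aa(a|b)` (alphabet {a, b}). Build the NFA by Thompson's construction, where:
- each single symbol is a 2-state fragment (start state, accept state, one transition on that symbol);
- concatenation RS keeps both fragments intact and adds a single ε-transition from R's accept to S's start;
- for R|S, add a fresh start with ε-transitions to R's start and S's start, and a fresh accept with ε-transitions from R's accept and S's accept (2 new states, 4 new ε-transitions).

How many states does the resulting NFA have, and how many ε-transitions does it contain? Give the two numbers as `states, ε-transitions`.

10, 6

Building bottom-up:
Each of the 4 symbol leaves contributes 2 states and 0 ε-transitions.
  a|b → 6 states, 4 ε-transitions
  aa(a|b) → 10 states, 6 ε-transitions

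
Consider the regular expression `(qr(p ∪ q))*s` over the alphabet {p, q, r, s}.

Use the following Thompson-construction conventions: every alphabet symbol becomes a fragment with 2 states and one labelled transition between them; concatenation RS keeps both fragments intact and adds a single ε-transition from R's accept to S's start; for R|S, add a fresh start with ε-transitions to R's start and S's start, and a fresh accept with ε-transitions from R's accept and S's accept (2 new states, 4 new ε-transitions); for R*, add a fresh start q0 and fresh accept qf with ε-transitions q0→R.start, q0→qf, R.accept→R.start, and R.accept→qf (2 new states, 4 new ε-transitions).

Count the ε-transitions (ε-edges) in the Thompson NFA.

11

Building bottom-up:
Each of the 5 symbol leaves contributes 0 ε-transitions.
  p ∪ q → 4 ε-transitions
  qr(p ∪ q) → 6 ε-transitions
  (qr(p ∪ q))* → 10 ε-transitions
  (qr(p ∪ q))*s → 11 ε-transitions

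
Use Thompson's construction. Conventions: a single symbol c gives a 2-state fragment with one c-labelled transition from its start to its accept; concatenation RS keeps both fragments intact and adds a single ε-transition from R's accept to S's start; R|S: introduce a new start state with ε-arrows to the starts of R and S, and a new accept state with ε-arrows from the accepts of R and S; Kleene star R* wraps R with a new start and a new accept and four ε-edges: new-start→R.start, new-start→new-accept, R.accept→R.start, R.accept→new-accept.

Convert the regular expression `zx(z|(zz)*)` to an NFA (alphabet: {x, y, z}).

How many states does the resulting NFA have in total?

Bottom-up over the parse tree:
Each of the 5 symbol leaves contributes a 2-state fragment.
  zz — 4 states
  (zz)* — 6 states
  z|(zz)* — 10 states
  zx(z|(zz)*) — 14 states

14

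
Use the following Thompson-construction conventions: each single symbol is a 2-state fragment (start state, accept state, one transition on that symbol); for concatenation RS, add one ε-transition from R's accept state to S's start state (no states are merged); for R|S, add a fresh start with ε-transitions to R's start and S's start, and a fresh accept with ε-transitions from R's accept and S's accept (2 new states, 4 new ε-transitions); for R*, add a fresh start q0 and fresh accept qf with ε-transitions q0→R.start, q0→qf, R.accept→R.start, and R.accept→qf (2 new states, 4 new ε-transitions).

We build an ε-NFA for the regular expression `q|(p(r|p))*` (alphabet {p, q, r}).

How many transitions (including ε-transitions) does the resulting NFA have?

Recursing over subexpressions:
Each of the 4 symbol leaves contributes 1 transition (1 symbol, 0 ε).
  r|p : 6 transitions (2 symbol, 4 ε)
  p(r|p) : 8 transitions (3 symbol, 5 ε)
  (p(r|p))* : 12 transitions (3 symbol, 9 ε)
  q|(p(r|p))* : 17 transitions (4 symbol, 13 ε)

17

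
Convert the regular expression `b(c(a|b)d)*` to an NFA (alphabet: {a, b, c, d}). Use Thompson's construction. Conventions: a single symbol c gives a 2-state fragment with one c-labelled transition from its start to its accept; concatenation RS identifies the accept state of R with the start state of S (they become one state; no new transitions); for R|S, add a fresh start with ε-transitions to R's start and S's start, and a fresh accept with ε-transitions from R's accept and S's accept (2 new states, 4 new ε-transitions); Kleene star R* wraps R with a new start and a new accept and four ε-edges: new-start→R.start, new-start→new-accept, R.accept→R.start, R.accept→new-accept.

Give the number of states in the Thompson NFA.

11

Per subexpression:
Each of the 5 symbol leaves contributes a 2-state fragment.
  a|b = 6 states
  c(a|b)d = 8 states
  (c(a|b)d)* = 10 states
  b(c(a|b)d)* = 11 states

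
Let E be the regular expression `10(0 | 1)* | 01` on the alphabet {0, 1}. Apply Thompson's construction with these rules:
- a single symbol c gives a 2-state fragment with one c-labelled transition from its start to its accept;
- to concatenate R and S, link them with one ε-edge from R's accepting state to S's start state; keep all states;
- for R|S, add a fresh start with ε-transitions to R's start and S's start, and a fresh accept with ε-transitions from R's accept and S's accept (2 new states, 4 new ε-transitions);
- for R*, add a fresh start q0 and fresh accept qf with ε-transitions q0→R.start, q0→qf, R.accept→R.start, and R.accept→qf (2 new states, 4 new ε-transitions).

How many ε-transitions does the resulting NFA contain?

15

Bottom-up over the parse tree:
Each of the 6 symbol leaves contributes 0 ε-transitions.
  0 | 1 : 4 ε-transitions
  (0 | 1)* : 8 ε-transitions
  10(0 | 1)* : 10 ε-transitions
  01 : 1 ε-transition
  10(0 | 1)* | 01 : 15 ε-transitions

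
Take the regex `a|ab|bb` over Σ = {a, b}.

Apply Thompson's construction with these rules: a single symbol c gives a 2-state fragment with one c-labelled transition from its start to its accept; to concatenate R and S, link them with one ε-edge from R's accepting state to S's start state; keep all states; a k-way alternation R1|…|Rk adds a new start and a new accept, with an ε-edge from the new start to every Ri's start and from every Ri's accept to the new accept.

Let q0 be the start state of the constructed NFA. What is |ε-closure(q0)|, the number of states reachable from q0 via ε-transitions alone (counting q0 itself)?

Work bottom-up. For each fragment F, track |ε-closure(F.start)| and whether F's accept lies in that closure (i.e. whether F accepts ε). A single-symbol fragment has closure size 1 and does not accept ε.
  ab — same as the first factor's closure: C = 1
  bb — same as the first factor's closure: C = 1
  a|ab|bb — C = 1 + 1 + 1 + 1 = 4 (the new accept is not ε-reachable since no branch accepts ε)

4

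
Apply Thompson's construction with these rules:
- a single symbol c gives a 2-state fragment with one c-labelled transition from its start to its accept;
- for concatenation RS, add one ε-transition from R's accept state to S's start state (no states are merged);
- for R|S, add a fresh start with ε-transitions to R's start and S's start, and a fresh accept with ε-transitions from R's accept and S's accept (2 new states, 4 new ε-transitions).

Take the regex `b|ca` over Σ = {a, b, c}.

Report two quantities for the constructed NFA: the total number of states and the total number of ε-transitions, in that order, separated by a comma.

8, 5

Recursing over subexpressions:
Each of the 3 symbol leaves contributes 2 states and 0 ε-transitions.
  ca : 4 states, 1 ε-transition
  b|ca : 8 states, 5 ε-transitions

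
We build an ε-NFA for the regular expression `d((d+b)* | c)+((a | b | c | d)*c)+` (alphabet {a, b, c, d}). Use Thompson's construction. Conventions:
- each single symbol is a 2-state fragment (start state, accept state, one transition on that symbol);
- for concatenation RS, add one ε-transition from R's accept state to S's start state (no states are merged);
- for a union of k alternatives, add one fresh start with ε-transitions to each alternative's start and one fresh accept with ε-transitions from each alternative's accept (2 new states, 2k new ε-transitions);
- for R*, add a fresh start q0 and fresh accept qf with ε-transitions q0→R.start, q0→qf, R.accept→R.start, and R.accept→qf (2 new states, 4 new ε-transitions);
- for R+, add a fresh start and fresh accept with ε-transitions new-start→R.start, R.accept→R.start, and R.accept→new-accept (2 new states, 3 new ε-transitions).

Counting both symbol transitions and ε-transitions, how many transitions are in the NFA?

42

Bottom-up over the parse tree:
Each of the 9 symbol leaves contributes 1 transition (1 symbol, 0 ε).
  d+ → 4 transitions (1 symbol, 3 ε)
  d+b → 6 transitions (2 symbol, 4 ε)
  (d+b)* → 10 transitions (2 symbol, 8 ε)
  (d+b)* | c → 15 transitions (3 symbol, 12 ε)
  ((d+b)* | c)+ → 18 transitions (3 symbol, 15 ε)
  a | b | c | d → 12 transitions (4 symbol, 8 ε)
  (a | b | c | d)* → 16 transitions (4 symbol, 12 ε)
  (a | b | c | d)*c → 18 transitions (5 symbol, 13 ε)
  ((a | b | c | d)*c)+ → 21 transitions (5 symbol, 16 ε)
  d((d+b)* | c)+((a | b | c | d)*c)+ → 42 transitions (9 symbol, 33 ε)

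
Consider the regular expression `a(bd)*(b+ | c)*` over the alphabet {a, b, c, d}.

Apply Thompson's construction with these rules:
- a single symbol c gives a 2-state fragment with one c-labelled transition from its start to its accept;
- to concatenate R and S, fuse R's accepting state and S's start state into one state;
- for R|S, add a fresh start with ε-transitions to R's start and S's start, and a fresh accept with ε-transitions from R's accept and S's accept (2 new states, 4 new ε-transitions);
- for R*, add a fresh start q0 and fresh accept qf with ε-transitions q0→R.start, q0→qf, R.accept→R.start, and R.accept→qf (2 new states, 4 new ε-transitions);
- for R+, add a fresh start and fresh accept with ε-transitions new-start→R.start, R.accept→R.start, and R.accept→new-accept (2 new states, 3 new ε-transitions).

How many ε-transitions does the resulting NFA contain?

15

Per subexpression:
Each of the 5 symbol leaves contributes 0 ε-transitions.
  bd — 0 ε-transitions
  (bd)* — 4 ε-transitions
  b+ — 3 ε-transitions
  b+ | c — 7 ε-transitions
  (b+ | c)* — 11 ε-transitions
  a(bd)*(b+ | c)* — 15 ε-transitions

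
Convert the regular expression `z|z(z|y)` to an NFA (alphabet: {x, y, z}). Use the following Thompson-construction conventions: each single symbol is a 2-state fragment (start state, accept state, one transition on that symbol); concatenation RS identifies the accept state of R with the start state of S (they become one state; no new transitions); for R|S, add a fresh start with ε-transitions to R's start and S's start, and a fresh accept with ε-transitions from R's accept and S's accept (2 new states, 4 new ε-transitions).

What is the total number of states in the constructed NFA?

Recursing over subexpressions:
Each of the 4 symbol leaves contributes a 2-state fragment.
  z|y → 6 states
  z(z|y) → 7 states
  z|z(z|y) → 11 states

11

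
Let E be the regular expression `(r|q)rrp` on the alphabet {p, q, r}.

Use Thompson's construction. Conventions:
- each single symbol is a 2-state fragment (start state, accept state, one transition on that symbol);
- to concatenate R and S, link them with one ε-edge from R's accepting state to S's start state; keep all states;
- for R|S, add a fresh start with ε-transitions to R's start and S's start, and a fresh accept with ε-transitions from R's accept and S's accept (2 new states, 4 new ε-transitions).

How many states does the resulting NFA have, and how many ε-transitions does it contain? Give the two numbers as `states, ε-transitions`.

Recursing over subexpressions:
Each of the 5 symbol leaves contributes 2 states and 0 ε-transitions.
  r|q = 6 states, 4 ε-transitions
  (r|q)rrp = 12 states, 7 ε-transitions

12, 7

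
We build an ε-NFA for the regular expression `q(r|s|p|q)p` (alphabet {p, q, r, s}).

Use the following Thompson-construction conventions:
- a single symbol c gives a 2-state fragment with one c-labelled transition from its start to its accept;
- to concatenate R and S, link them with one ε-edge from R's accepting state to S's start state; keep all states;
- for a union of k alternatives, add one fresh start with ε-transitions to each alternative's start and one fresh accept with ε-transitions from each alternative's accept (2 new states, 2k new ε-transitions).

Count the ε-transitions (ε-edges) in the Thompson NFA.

By structural recursion:
Each of the 6 symbol leaves contributes 0 ε-transitions.
  r|s|p|q : 8 ε-transitions
  q(r|s|p|q)p : 10 ε-transitions

10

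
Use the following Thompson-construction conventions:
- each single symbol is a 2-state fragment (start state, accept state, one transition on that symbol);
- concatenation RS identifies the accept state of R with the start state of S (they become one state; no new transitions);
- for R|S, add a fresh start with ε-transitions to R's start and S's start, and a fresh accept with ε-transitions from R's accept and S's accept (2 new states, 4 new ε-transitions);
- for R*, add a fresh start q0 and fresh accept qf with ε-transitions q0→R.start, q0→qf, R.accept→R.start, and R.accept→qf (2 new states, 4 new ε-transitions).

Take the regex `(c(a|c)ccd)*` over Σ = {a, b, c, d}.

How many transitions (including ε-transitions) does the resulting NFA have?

Bottom-up over the parse tree:
Each of the 6 symbol leaves contributes 1 transition (1 symbol, 0 ε).
  a|c = 6 transitions (2 symbol, 4 ε)
  c(a|c)ccd = 10 transitions (6 symbol, 4 ε)
  (c(a|c)ccd)* = 14 transitions (6 symbol, 8 ε)

14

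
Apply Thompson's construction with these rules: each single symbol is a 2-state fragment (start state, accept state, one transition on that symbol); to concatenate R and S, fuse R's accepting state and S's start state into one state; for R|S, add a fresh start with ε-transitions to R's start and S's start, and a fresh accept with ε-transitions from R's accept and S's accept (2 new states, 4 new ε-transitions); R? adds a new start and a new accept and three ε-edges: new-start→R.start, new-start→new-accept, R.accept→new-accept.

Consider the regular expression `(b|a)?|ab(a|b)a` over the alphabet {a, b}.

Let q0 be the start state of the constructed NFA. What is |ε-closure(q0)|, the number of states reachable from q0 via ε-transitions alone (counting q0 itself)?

Work bottom-up. For each fragment F, track |ε-closure(F.start)| and whether F's accept lies in that closure (i.e. whether F accepts ε). A single-symbol fragment has closure size 1 and does not accept ε.
  b|a → |closure| = 1 + 1 + 1 = 3 (the new accept is not ε-reachable since no branch accepts ε)
  (b|a)? → new start has ε-edges to the inner start and to the new accept, so |closure| = 2 + 3 = 5
  a|b → new start ε-reaches every alternative's start; none of them accept ε, so the new accept is not reached: |closure| = 1 + 1 + 1 = 3
  ab(a|b)a → |closure| equals the left operand's closure size = 1 (its accept is not ε-reachable, so the closure stops there)
  (b|a)?|ab(a|b)a → |closure| = 1 (new start) + (5 + 1) + 1 (new accept, since some branch ε-reaches its own accept) = 8

8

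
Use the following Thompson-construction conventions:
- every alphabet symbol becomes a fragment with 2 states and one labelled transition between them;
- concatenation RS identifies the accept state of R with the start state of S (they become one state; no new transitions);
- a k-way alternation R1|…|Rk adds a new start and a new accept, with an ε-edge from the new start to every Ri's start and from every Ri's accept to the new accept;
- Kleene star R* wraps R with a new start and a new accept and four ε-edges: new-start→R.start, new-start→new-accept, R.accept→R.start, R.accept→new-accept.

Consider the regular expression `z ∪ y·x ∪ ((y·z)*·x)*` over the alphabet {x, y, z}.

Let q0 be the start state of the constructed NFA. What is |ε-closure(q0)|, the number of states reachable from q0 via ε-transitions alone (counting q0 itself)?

Compute the ε-closure size of each fragment's start state recursively; a symbol fragment's start has no outgoing ε-edge, so its closure is just itself (size 1).
  y·x — |ε-closure| equals the left operand's closure size = 1 (its accept is not ε-reachable, so the closure stops there)
  y·z — same as the first factor's closure: |ε-closure| = 1
  (y·z)* — new start has ε-edges to the inner start and to the new accept, so |ε-closure| = 2 + 1 = 3
  (y·z)*·x — |ε-closure| = 3 + (1−1) = 3 (closure spills across the concat boundary because the left factor accepts ε)
  ((y·z)*·x)* — new start has ε-edges to the inner start and to the new accept, so |ε-closure| = 2 + 3 = 5
  z ∪ y·x ∪ ((y·z)*·x)* — new start ε-reaches every alternative's start; at least one alternative accepts ε, so the union's new accept is reached too: |ε-closure| = 1 + 1 + 1 + 5 + 1 = 9

9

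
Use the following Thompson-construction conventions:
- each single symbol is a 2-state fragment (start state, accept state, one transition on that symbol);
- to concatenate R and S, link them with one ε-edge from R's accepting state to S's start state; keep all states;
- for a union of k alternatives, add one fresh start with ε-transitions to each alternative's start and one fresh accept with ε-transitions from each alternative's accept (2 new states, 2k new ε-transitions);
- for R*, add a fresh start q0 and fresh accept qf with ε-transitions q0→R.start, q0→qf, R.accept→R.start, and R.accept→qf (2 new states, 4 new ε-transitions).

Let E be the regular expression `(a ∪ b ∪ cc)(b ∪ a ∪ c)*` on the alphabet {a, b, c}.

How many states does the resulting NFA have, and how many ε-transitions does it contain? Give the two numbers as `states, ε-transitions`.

Per subexpression:
Each of the 7 symbol leaves contributes 2 states and 0 ε-transitions.
  cc — 4 states, 1 ε-transition
  a ∪ b ∪ cc — 10 states, 7 ε-transitions
  b ∪ a ∪ c — 8 states, 6 ε-transitions
  (b ∪ a ∪ c)* — 10 states, 10 ε-transitions
  (a ∪ b ∪ cc)(b ∪ a ∪ c)* — 20 states, 18 ε-transitions

20, 18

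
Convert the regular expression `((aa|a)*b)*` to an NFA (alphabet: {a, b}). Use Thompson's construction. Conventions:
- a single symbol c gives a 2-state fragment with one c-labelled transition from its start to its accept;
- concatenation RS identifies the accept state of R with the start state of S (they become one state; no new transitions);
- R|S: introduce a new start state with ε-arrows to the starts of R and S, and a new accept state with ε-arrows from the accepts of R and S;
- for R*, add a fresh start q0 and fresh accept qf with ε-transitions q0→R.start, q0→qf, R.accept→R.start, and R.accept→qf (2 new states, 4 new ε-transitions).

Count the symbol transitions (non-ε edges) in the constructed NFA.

Bottom-up over the parse tree:
Each of the 4 symbol leaves contributes exactly 1 symbol transition.
  aa → 2 symbol transitions
  aa|a → 3 symbol transitions
  (aa|a)* → 3 symbol transitions
  (aa|a)*b → 4 symbol transitions
  ((aa|a)*b)* → 4 symbol transitions

4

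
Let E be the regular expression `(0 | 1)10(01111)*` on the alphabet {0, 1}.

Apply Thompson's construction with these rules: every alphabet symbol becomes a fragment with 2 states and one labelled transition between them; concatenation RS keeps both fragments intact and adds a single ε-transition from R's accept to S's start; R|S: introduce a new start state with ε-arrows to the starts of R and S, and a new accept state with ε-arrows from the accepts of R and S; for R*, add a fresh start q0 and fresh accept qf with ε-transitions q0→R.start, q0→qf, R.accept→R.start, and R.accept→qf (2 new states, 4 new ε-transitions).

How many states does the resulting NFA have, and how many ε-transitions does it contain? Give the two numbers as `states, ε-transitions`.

22, 15

By structural recursion:
Each of the 9 symbol leaves contributes 2 states and 0 ε-transitions.
  0 | 1 — 6 states, 4 ε-transitions
  01111 — 10 states, 4 ε-transitions
  (01111)* — 12 states, 8 ε-transitions
  (0 | 1)10(01111)* — 22 states, 15 ε-transitions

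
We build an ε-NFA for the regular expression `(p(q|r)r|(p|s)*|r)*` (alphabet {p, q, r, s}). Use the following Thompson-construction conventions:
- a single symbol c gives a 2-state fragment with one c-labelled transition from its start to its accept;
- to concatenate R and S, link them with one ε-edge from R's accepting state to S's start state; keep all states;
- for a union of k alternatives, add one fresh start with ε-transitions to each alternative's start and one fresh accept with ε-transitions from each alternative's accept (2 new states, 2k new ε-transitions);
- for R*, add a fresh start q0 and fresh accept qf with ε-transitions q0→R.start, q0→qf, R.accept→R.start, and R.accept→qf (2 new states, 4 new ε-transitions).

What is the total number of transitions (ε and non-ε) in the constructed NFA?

Recursing over subexpressions:
Each of the 7 symbol leaves contributes 1 transition (1 symbol, 0 ε).
  q|r → 6 transitions (2 symbol, 4 ε)
  p(q|r)r → 10 transitions (4 symbol, 6 ε)
  p|s → 6 transitions (2 symbol, 4 ε)
  (p|s)* → 10 transitions (2 symbol, 8 ε)
  p(q|r)r|(p|s)*|r → 27 transitions (7 symbol, 20 ε)
  (p(q|r)r|(p|s)*|r)* → 31 transitions (7 symbol, 24 ε)

31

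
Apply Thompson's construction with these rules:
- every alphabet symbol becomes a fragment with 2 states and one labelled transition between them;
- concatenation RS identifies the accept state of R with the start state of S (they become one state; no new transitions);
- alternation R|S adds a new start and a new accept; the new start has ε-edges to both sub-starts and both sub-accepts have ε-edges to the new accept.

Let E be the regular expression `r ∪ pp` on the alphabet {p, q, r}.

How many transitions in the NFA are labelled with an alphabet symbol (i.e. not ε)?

Recursing over subexpressions:
Each of the 3 symbol leaves contributes exactly 1 symbol transition.
  pp = 2 symbol transitions
  r ∪ pp = 3 symbol transitions

3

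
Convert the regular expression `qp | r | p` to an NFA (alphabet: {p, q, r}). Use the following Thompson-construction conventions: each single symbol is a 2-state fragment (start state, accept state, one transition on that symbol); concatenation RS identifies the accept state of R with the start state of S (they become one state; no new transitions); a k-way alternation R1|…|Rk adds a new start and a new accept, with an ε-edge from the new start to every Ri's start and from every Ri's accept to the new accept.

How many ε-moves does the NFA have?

6

By structural recursion:
Each of the 4 symbol leaves contributes 0 ε-transitions.
  qp — 0 ε-transitions
  qp | r | p — 6 ε-transitions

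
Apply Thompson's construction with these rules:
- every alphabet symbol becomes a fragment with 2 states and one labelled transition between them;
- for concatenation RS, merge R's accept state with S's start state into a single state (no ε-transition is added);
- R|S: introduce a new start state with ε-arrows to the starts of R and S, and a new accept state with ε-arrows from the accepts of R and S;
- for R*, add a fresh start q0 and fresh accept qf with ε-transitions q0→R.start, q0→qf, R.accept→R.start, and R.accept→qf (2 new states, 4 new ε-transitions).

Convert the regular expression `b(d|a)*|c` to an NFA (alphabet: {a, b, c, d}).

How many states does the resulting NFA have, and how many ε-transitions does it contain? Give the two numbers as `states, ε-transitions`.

13, 12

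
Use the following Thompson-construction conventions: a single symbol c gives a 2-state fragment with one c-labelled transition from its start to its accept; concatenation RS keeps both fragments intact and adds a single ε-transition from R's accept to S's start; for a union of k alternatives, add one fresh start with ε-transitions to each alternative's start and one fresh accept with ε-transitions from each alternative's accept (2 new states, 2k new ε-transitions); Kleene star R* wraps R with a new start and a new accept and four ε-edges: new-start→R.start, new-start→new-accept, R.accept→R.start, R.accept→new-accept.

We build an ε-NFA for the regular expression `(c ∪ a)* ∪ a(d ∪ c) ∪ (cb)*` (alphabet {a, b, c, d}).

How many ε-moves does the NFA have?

24

Building bottom-up:
Each of the 7 symbol leaves contributes 0 ε-transitions.
  c ∪ a → 4 ε-transitions
  (c ∪ a)* → 8 ε-transitions
  d ∪ c → 4 ε-transitions
  a(d ∪ c) → 5 ε-transitions
  cb → 1 ε-transition
  (cb)* → 5 ε-transitions
  (c ∪ a)* ∪ a(d ∪ c) ∪ (cb)* → 24 ε-transitions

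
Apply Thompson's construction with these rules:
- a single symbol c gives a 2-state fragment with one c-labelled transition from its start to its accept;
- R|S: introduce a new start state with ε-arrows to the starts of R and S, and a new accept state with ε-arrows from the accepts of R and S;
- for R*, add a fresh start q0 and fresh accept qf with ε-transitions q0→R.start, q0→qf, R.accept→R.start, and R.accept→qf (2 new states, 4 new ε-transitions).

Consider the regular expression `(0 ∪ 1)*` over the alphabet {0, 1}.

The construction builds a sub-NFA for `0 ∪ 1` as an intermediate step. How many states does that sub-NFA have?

Fragment for `0 ∪ 1`:
Each of the 2 symbol leaves contributes a 2-state fragment.
  0 ∪ 1 — 6 states

6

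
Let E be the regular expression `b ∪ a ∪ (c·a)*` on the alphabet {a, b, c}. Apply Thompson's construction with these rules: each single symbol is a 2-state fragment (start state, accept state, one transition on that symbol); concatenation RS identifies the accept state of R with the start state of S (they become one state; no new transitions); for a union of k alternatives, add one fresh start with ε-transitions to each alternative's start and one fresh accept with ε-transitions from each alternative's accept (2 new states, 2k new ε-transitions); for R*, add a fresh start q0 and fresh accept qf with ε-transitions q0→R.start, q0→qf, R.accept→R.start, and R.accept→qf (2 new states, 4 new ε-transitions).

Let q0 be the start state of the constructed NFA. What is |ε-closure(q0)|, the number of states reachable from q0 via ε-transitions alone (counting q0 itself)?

7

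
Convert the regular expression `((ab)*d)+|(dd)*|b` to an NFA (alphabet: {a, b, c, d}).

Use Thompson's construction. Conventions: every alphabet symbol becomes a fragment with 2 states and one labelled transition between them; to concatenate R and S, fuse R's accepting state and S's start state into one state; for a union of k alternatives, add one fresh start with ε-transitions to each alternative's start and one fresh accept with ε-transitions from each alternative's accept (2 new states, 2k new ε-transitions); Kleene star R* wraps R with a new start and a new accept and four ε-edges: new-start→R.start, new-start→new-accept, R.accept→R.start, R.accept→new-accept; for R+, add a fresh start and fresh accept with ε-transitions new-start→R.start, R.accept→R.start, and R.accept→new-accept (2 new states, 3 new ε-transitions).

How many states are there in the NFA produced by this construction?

Per subexpression:
Each of the 6 symbol leaves contributes a 2-state fragment.
  ab → 3 states
  (ab)* → 5 states
  (ab)*d → 6 states
  ((ab)*d)+ → 8 states
  dd → 3 states
  (dd)* → 5 states
  ((ab)*d)+|(dd)*|b → 17 states

17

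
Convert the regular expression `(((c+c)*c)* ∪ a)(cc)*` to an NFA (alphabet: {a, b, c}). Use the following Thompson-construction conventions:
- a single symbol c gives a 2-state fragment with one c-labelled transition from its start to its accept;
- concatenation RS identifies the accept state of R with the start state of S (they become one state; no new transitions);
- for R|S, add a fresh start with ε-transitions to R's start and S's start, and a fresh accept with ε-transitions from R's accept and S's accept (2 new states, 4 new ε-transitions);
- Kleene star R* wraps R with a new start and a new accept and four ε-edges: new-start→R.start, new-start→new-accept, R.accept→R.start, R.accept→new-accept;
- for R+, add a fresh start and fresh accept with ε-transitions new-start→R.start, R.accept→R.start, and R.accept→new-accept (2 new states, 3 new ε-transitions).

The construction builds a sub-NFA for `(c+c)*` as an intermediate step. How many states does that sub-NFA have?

Fragment for `(c+c)*`:
Each of the 2 symbol leaves contributes a 2-state fragment.
  c+ : 4 states
  c+c : 5 states
  (c+c)* : 7 states

7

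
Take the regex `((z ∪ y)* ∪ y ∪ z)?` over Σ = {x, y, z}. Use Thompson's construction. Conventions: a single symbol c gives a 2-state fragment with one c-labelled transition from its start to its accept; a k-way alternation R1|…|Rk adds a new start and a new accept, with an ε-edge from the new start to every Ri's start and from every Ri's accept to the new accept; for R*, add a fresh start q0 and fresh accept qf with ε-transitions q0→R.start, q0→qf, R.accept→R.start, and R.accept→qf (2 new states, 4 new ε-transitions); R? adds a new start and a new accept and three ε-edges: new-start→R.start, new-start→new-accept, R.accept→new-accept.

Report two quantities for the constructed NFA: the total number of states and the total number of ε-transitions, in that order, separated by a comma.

Bottom-up over the parse tree:
Each of the 4 symbol leaves contributes 2 states and 0 ε-transitions.
  z ∪ y : 6 states, 4 ε-transitions
  (z ∪ y)* : 8 states, 8 ε-transitions
  (z ∪ y)* ∪ y ∪ z : 14 states, 14 ε-transitions
  ((z ∪ y)* ∪ y ∪ z)? : 16 states, 17 ε-transitions

16, 17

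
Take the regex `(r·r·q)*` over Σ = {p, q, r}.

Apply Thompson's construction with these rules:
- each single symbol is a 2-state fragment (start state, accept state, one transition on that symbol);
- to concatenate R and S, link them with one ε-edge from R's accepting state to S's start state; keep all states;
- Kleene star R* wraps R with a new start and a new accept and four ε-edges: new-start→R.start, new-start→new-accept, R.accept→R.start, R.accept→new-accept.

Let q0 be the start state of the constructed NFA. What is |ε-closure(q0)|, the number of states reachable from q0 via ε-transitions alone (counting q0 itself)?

3

Work bottom-up. For each fragment F, track |ε-closure(F.start)| and whether F's accept lies in that closure (i.e. whether F accepts ε). A single-symbol fragment has closure size 1 and does not accept ε.
  r·r·q : C equals the left operand's closure size = 1 (its accept is not ε-reachable, so the closure stops there)
  (r·r·q)* : new start has ε-edges to the inner start and to the new accept, so C = 2 + 1 = 3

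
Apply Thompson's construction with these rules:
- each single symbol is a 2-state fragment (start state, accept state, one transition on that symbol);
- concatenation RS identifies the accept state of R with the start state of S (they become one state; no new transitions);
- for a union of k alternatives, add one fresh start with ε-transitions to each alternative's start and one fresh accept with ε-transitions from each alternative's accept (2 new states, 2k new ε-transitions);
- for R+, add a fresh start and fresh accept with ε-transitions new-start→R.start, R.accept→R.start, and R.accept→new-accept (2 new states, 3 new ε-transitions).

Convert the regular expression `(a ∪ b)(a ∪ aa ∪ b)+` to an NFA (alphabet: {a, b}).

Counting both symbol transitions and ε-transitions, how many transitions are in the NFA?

19

Per subexpression:
Each of the 6 symbol leaves contributes 1 transition (1 symbol, 0 ε).
  a ∪ b : 6 transitions (2 symbol, 4 ε)
  aa : 2 transitions (2 symbol, 0 ε)
  a ∪ aa ∪ b : 10 transitions (4 symbol, 6 ε)
  (a ∪ aa ∪ b)+ : 13 transitions (4 symbol, 9 ε)
  (a ∪ b)(a ∪ aa ∪ b)+ : 19 transitions (6 symbol, 13 ε)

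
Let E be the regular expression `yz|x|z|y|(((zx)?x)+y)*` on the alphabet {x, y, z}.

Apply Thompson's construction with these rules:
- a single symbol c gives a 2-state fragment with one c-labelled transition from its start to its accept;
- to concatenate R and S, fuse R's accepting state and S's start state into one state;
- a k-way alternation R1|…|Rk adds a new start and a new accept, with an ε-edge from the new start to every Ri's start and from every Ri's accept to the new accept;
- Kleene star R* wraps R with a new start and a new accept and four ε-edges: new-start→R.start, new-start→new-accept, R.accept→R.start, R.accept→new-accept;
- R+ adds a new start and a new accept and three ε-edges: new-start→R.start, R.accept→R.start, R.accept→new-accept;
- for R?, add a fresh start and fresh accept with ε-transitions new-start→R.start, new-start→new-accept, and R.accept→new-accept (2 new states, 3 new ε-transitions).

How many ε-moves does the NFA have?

Recursing over subexpressions:
Each of the 9 symbol leaves contributes 0 ε-transitions.
  yz : 0 ε-transitions
  zx : 0 ε-transitions
  (zx)? : 3 ε-transitions
  (zx)?x : 3 ε-transitions
  ((zx)?x)+ : 6 ε-transitions
  ((zx)?x)+y : 6 ε-transitions
  (((zx)?x)+y)* : 10 ε-transitions
  yz|x|z|y|(((zx)?x)+y)* : 20 ε-transitions

20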